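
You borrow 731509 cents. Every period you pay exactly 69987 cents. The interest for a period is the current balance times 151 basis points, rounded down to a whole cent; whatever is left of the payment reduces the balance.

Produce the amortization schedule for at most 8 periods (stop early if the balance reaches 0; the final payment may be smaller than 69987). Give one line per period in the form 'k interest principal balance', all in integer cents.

1. interest=⌊731509·151/10000⌋=11045; principal=69987-11045=58942; balance=731509-58942=672567
2. interest=⌊672567·151/10000⌋=10155; principal=69987-10155=59832; balance=672567-59832=612735
3. interest=⌊612735·151/10000⌋=9252; principal=69987-9252=60735; balance=612735-60735=552000
4. interest=⌊552000·151/10000⌋=8335; principal=69987-8335=61652; balance=552000-61652=490348
5. interest=⌊490348·151/10000⌋=7404; principal=69987-7404=62583; balance=490348-62583=427765
6. interest=⌊427765·151/10000⌋=6459; principal=69987-6459=63528; balance=427765-63528=364237
7. interest=⌊364237·151/10000⌋=5499; principal=69987-5499=64488; balance=364237-64488=299749
8. interest=⌊299749·151/10000⌋=4526; principal=69987-4526=65461; balance=299749-65461=234288

1 11045 58942 672567
2 10155 59832 612735
3 9252 60735 552000
4 8335 61652 490348
5 7404 62583 427765
6 6459 63528 364237
7 5499 64488 299749
8 4526 65461 234288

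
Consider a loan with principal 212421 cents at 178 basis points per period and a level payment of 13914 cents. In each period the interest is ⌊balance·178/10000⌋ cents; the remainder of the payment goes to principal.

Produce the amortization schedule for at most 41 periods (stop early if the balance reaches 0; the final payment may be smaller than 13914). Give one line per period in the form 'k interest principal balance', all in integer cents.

1. interest=⌊212421·178/10000⌋=3781; principal=13914-3781=10133; balance=212421-10133=202288
2. interest=⌊202288·178/10000⌋=3600; principal=13914-3600=10314; balance=202288-10314=191974
3. interest=⌊191974·178/10000⌋=3417; principal=13914-3417=10497; balance=191974-10497=181477
4. interest=⌊181477·178/10000⌋=3230; principal=13914-3230=10684; balance=181477-10684=170793
5. interest=⌊170793·178/10000⌋=3040; principal=13914-3040=10874; balance=170793-10874=159919
6. interest=⌊159919·178/10000⌋=2846; principal=13914-2846=11068; balance=159919-11068=148851
7. interest=⌊148851·178/10000⌋=2649; principal=13914-2649=11265; balance=148851-11265=137586
8. interest=⌊137586·178/10000⌋=2449; principal=13914-2449=11465; balance=137586-11465=126121
9. interest=⌊126121·178/10000⌋=2244; principal=13914-2244=11670; balance=126121-11670=114451
10. interest=⌊114451·178/10000⌋=2037; principal=13914-2037=11877; balance=114451-11877=102574
11. interest=⌊102574·178/10000⌋=1825; principal=13914-1825=12089; balance=102574-12089=90485
12. interest=⌊90485·178/10000⌋=1610; principal=13914-1610=12304; balance=90485-12304=78181
13. interest=⌊78181·178/10000⌋=1391; principal=13914-1391=12523; balance=78181-12523=65658
14. interest=⌊65658·178/10000⌋=1168; principal=13914-1168=12746; balance=65658-12746=52912
15. interest=⌊52912·178/10000⌋=941; principal=13914-941=12973; balance=52912-12973=39939
16. interest=⌊39939·178/10000⌋=710; principal=13914-710=13204; balance=39939-13204=26735
17. interest=⌊26735·178/10000⌋=475; principal=13914-475=13439; balance=26735-13439=13296
18. interest=⌊13296·178/10000⌋=236; principal=min(13914-236,13296)=13296; balance=13296-13296=0

1 3781 10133 202288
2 3600 10314 191974
3 3417 10497 181477
4 3230 10684 170793
5 3040 10874 159919
6 2846 11068 148851
7 2649 11265 137586
8 2449 11465 126121
9 2244 11670 114451
10 2037 11877 102574
11 1825 12089 90485
12 1610 12304 78181
13 1391 12523 65658
14 1168 12746 52912
15 941 12973 39939
16 710 13204 26735
17 475 13439 13296
18 236 13296 0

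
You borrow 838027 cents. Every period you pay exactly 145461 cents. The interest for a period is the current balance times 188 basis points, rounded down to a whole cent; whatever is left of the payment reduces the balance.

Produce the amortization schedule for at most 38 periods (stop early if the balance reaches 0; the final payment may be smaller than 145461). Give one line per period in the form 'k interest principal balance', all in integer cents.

1 15754 129707 708320
2 13316 132145 576175
3 10832 134629 441546
4 8301 137160 304386
5 5722 139739 164647
6 3095 142366 22281
7 418 22281 0

1. interest=⌊838027·188/10000⌋=15754; principal=145461-15754=129707; balance=838027-129707=708320
2. interest=⌊708320·188/10000⌋=13316; principal=145461-13316=132145; balance=708320-132145=576175
3. interest=⌊576175·188/10000⌋=10832; principal=145461-10832=134629; balance=576175-134629=441546
4. interest=⌊441546·188/10000⌋=8301; principal=145461-8301=137160; balance=441546-137160=304386
5. interest=⌊304386·188/10000⌋=5722; principal=145461-5722=139739; balance=304386-139739=164647
6. interest=⌊164647·188/10000⌋=3095; principal=145461-3095=142366; balance=164647-142366=22281
7. interest=⌊22281·188/10000⌋=418; principal=min(145461-418,22281)=22281; balance=22281-22281=0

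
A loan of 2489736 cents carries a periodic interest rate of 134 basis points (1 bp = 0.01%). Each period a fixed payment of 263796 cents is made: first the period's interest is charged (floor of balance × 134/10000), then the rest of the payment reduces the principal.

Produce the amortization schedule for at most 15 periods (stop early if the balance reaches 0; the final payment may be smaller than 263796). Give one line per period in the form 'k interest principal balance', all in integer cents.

1. interest=⌊2489736·134/10000⌋=33362; principal=263796-33362=230434; balance=2489736-230434=2259302
2. interest=⌊2259302·134/10000⌋=30274; principal=263796-30274=233522; balance=2259302-233522=2025780
3. interest=⌊2025780·134/10000⌋=27145; principal=263796-27145=236651; balance=2025780-236651=1789129
4. interest=⌊1789129·134/10000⌋=23974; principal=263796-23974=239822; balance=1789129-239822=1549307
5. interest=⌊1549307·134/10000⌋=20760; principal=263796-20760=243036; balance=1549307-243036=1306271
6. interest=⌊1306271·134/10000⌋=17504; principal=263796-17504=246292; balance=1306271-246292=1059979
7. interest=⌊1059979·134/10000⌋=14203; principal=263796-14203=249593; balance=1059979-249593=810386
8. interest=⌊810386·134/10000⌋=10859; principal=263796-10859=252937; balance=810386-252937=557449
9. interest=⌊557449·134/10000⌋=7469; principal=263796-7469=256327; balance=557449-256327=301122
10. interest=⌊301122·134/10000⌋=4035; principal=263796-4035=259761; balance=301122-259761=41361
11. interest=⌊41361·134/10000⌋=554; principal=min(263796-554,41361)=41361; balance=41361-41361=0

1 33362 230434 2259302
2 30274 233522 2025780
3 27145 236651 1789129
4 23974 239822 1549307
5 20760 243036 1306271
6 17504 246292 1059979
7 14203 249593 810386
8 10859 252937 557449
9 7469 256327 301122
10 4035 259761 41361
11 554 41361 0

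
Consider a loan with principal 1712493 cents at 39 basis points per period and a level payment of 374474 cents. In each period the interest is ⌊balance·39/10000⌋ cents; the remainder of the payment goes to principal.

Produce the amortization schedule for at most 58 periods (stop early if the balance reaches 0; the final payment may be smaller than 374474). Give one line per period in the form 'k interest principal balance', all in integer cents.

1. interest=⌊1712493·39/10000⌋=6678; principal=374474-6678=367796; balance=1712493-367796=1344697
2. interest=⌊1344697·39/10000⌋=5244; principal=374474-5244=369230; balance=1344697-369230=975467
3. interest=⌊975467·39/10000⌋=3804; principal=374474-3804=370670; balance=975467-370670=604797
4. interest=⌊604797·39/10000⌋=2358; principal=374474-2358=372116; balance=604797-372116=232681
5. interest=⌊232681·39/10000⌋=907; principal=min(374474-907,232681)=232681; balance=232681-232681=0

1 6678 367796 1344697
2 5244 369230 975467
3 3804 370670 604797
4 2358 372116 232681
5 907 232681 0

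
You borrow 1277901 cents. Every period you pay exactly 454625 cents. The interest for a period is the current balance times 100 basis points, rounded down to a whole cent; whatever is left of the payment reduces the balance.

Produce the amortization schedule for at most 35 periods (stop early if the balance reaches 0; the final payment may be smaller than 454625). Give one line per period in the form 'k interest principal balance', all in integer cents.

1. interest=⌊1277901·100/10000⌋=12779; principal=454625-12779=441846; balance=1277901-441846=836055
2. interest=⌊836055·100/10000⌋=8360; principal=454625-8360=446265; balance=836055-446265=389790
3. interest=⌊389790·100/10000⌋=3897; principal=min(454625-3897,389790)=389790; balance=389790-389790=0

1 12779 441846 836055
2 8360 446265 389790
3 3897 389790 0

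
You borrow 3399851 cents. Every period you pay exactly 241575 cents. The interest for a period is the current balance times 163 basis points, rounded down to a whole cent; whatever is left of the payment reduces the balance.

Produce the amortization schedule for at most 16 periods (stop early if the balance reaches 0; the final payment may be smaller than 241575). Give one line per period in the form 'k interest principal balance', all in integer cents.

1. interest=⌊3399851·163/10000⌋=55417; principal=241575-55417=186158; balance=3399851-186158=3213693
2. interest=⌊3213693·163/10000⌋=52383; principal=241575-52383=189192; balance=3213693-189192=3024501
3. interest=⌊3024501·163/10000⌋=49299; principal=241575-49299=192276; balance=3024501-192276=2832225
4. interest=⌊2832225·163/10000⌋=46165; principal=241575-46165=195410; balance=2832225-195410=2636815
5. interest=⌊2636815·163/10000⌋=42980; principal=241575-42980=198595; balance=2636815-198595=2438220
6. interest=⌊2438220·163/10000⌋=39742; principal=241575-39742=201833; balance=2438220-201833=2236387
7. interest=⌊2236387·163/10000⌋=36453; principal=241575-36453=205122; balance=2236387-205122=2031265
8. interest=⌊2031265·163/10000⌋=33109; principal=241575-33109=208466; balance=2031265-208466=1822799
9. interest=⌊1822799·163/10000⌋=29711; principal=241575-29711=211864; balance=1822799-211864=1610935
10. interest=⌊1610935·163/10000⌋=26258; principal=241575-26258=215317; balance=1610935-215317=1395618
11. interest=⌊1395618·163/10000⌋=22748; principal=241575-22748=218827; balance=1395618-218827=1176791
12. interest=⌊1176791·163/10000⌋=19181; principal=241575-19181=222394; balance=1176791-222394=954397
13. interest=⌊954397·163/10000⌋=15556; principal=241575-15556=226019; balance=954397-226019=728378
14. interest=⌊728378·163/10000⌋=11872; principal=241575-11872=229703; balance=728378-229703=498675
15. interest=⌊498675·163/10000⌋=8128; principal=241575-8128=233447; balance=498675-233447=265228
16. interest=⌊265228·163/10000⌋=4323; principal=241575-4323=237252; balance=265228-237252=27976

1 55417 186158 3213693
2 52383 189192 3024501
3 49299 192276 2832225
4 46165 195410 2636815
5 42980 198595 2438220
6 39742 201833 2236387
7 36453 205122 2031265
8 33109 208466 1822799
9 29711 211864 1610935
10 26258 215317 1395618
11 22748 218827 1176791
12 19181 222394 954397
13 15556 226019 728378
14 11872 229703 498675
15 8128 233447 265228
16 4323 237252 27976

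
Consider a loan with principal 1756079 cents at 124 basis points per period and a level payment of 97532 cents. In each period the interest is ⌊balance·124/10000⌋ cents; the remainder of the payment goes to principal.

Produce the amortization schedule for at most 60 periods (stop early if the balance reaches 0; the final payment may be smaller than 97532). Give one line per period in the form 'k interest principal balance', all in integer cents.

1. interest=⌊1756079·124/10000⌋=21775; principal=97532-21775=75757; balance=1756079-75757=1680322
2. interest=⌊1680322·124/10000⌋=20835; principal=97532-20835=76697; balance=1680322-76697=1603625
3. interest=⌊1603625·124/10000⌋=19884; principal=97532-19884=77648; balance=1603625-77648=1525977
4. interest=⌊1525977·124/10000⌋=18922; principal=97532-18922=78610; balance=1525977-78610=1447367
5. interest=⌊1447367·124/10000⌋=17947; principal=97532-17947=79585; balance=1447367-79585=1367782
6. interest=⌊1367782·124/10000⌋=16960; principal=97532-16960=80572; balance=1367782-80572=1287210
7. interest=⌊1287210·124/10000⌋=15961; principal=97532-15961=81571; balance=1287210-81571=1205639
8. interest=⌊1205639·124/10000⌋=14949; principal=97532-14949=82583; balance=1205639-82583=1123056
9. interest=⌊1123056·124/10000⌋=13925; principal=97532-13925=83607; balance=1123056-83607=1039449
10. interest=⌊1039449·124/10000⌋=12889; principal=97532-12889=84643; balance=1039449-84643=954806
11. interest=⌊954806·124/10000⌋=11839; principal=97532-11839=85693; balance=954806-85693=869113
12. interest=⌊869113·124/10000⌋=10777; principal=97532-10777=86755; balance=869113-86755=782358
13. interest=⌊782358·124/10000⌋=9701; principal=97532-9701=87831; balance=782358-87831=694527
14. interest=⌊694527·124/10000⌋=8612; principal=97532-8612=88920; balance=694527-88920=605607
15. interest=⌊605607·124/10000⌋=7509; principal=97532-7509=90023; balance=605607-90023=515584
16. interest=⌊515584·124/10000⌋=6393; principal=97532-6393=91139; balance=515584-91139=424445
17. interest=⌊424445·124/10000⌋=5263; principal=97532-5263=92269; balance=424445-92269=332176
18. interest=⌊332176·124/10000⌋=4118; principal=97532-4118=93414; balance=332176-93414=238762
19. interest=⌊238762·124/10000⌋=2960; principal=97532-2960=94572; balance=238762-94572=144190
20. interest=⌊144190·124/10000⌋=1787; principal=97532-1787=95745; balance=144190-95745=48445
21. interest=⌊48445·124/10000⌋=600; principal=min(97532-600,48445)=48445; balance=48445-48445=0

1 21775 75757 1680322
2 20835 76697 1603625
3 19884 77648 1525977
4 18922 78610 1447367
5 17947 79585 1367782
6 16960 80572 1287210
7 15961 81571 1205639
8 14949 82583 1123056
9 13925 83607 1039449
10 12889 84643 954806
11 11839 85693 869113
12 10777 86755 782358
13 9701 87831 694527
14 8612 88920 605607
15 7509 90023 515584
16 6393 91139 424445
17 5263 92269 332176
18 4118 93414 238762
19 2960 94572 144190
20 1787 95745 48445
21 600 48445 0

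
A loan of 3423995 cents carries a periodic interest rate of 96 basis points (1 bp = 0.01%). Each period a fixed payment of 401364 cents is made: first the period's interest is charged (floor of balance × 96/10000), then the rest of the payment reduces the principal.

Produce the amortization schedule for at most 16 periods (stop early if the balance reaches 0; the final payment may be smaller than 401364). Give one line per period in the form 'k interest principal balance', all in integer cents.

1. interest=⌊3423995·96/10000⌋=32870; principal=401364-32870=368494; balance=3423995-368494=3055501
2. interest=⌊3055501·96/10000⌋=29332; principal=401364-29332=372032; balance=3055501-372032=2683469
3. interest=⌊2683469·96/10000⌋=25761; principal=401364-25761=375603; balance=2683469-375603=2307866
4. interest=⌊2307866·96/10000⌋=22155; principal=401364-22155=379209; balance=2307866-379209=1928657
5. interest=⌊1928657·96/10000⌋=18515; principal=401364-18515=382849; balance=1928657-382849=1545808
6. interest=⌊1545808·96/10000⌋=14839; principal=401364-14839=386525; balance=1545808-386525=1159283
7. interest=⌊1159283·96/10000⌋=11129; principal=401364-11129=390235; balance=1159283-390235=769048
8. interest=⌊769048·96/10000⌋=7382; principal=401364-7382=393982; balance=769048-393982=375066
9. interest=⌊375066·96/10000⌋=3600; principal=min(401364-3600,375066)=375066; balance=375066-375066=0

1 32870 368494 3055501
2 29332 372032 2683469
3 25761 375603 2307866
4 22155 379209 1928657
5 18515 382849 1545808
6 14839 386525 1159283
7 11129 390235 769048
8 7382 393982 375066
9 3600 375066 0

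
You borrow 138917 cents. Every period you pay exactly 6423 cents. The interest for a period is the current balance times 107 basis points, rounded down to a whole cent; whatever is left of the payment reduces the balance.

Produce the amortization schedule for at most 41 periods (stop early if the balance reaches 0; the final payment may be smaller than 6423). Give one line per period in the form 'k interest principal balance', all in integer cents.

1. interest=⌊138917·107/10000⌋=1486; principal=6423-1486=4937; balance=138917-4937=133980
2. interest=⌊133980·107/10000⌋=1433; principal=6423-1433=4990; balance=133980-4990=128990
3. interest=⌊128990·107/10000⌋=1380; principal=6423-1380=5043; balance=128990-5043=123947
4. interest=⌊123947·107/10000⌋=1326; principal=6423-1326=5097; balance=123947-5097=118850
5. interest=⌊118850·107/10000⌋=1271; principal=6423-1271=5152; balance=118850-5152=113698
6. interest=⌊113698·107/10000⌋=1216; principal=6423-1216=5207; balance=113698-5207=108491
7. interest=⌊108491·107/10000⌋=1160; principal=6423-1160=5263; balance=108491-5263=103228
8. interest=⌊103228·107/10000⌋=1104; principal=6423-1104=5319; balance=103228-5319=97909
9. interest=⌊97909·107/10000⌋=1047; principal=6423-1047=5376; balance=97909-5376=92533
10. interest=⌊92533·107/10000⌋=990; principal=6423-990=5433; balance=92533-5433=87100
11. interest=⌊87100·107/10000⌋=931; principal=6423-931=5492; balance=87100-5492=81608
12. interest=⌊81608·107/10000⌋=873; principal=6423-873=5550; balance=81608-5550=76058
13. interest=⌊76058·107/10000⌋=813; principal=6423-813=5610; balance=76058-5610=70448
14. interest=⌊70448·107/10000⌋=753; principal=6423-753=5670; balance=70448-5670=64778
15. interest=⌊64778·107/10000⌋=693; principal=6423-693=5730; balance=64778-5730=59048
16. interest=⌊59048·107/10000⌋=631; principal=6423-631=5792; balance=59048-5792=53256
17. interest=⌊53256·107/10000⌋=569; principal=6423-569=5854; balance=53256-5854=47402
18. interest=⌊47402·107/10000⌋=507; principal=6423-507=5916; balance=47402-5916=41486
19. interest=⌊41486·107/10000⌋=443; principal=6423-443=5980; balance=41486-5980=35506
20. interest=⌊35506·107/10000⌋=379; principal=6423-379=6044; balance=35506-6044=29462
21. interest=⌊29462·107/10000⌋=315; principal=6423-315=6108; balance=29462-6108=23354
22. interest=⌊23354·107/10000⌋=249; principal=6423-249=6174; balance=23354-6174=17180
23. interest=⌊17180·107/10000⌋=183; principal=6423-183=6240; balance=17180-6240=10940
24. interest=⌊10940·107/10000⌋=117; principal=6423-117=6306; balance=10940-6306=4634
25. interest=⌊4634·107/10000⌋=49; principal=min(6423-49,4634)=4634; balance=4634-4634=0

1 1486 4937 133980
2 1433 4990 128990
3 1380 5043 123947
4 1326 5097 118850
5 1271 5152 113698
6 1216 5207 108491
7 1160 5263 103228
8 1104 5319 97909
9 1047 5376 92533
10 990 5433 87100
11 931 5492 81608
12 873 5550 76058
13 813 5610 70448
14 753 5670 64778
15 693 5730 59048
16 631 5792 53256
17 569 5854 47402
18 507 5916 41486
19 443 5980 35506
20 379 6044 29462
21 315 6108 23354
22 249 6174 17180
23 183 6240 10940
24 117 6306 4634
25 49 4634 0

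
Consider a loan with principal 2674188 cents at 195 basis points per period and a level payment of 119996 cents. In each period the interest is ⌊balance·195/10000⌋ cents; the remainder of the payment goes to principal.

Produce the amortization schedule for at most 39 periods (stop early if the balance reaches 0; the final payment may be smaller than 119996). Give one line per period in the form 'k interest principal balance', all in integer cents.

1. interest=⌊2674188·195/10000⌋=52146; principal=119996-52146=67850; balance=2674188-67850=2606338
2. interest=⌊2606338·195/10000⌋=50823; principal=119996-50823=69173; balance=2606338-69173=2537165
3. interest=⌊2537165·195/10000⌋=49474; principal=119996-49474=70522; balance=2537165-70522=2466643
4. interest=⌊2466643·195/10000⌋=48099; principal=119996-48099=71897; balance=2466643-71897=2394746
5. interest=⌊2394746·195/10000⌋=46697; principal=119996-46697=73299; balance=2394746-73299=2321447
6. interest=⌊2321447·195/10000⌋=45268; principal=119996-45268=74728; balance=2321447-74728=2246719
7. interest=⌊2246719·195/10000⌋=43811; principal=119996-43811=76185; balance=2246719-76185=2170534
8. interest=⌊2170534·195/10000⌋=42325; principal=119996-42325=77671; balance=2170534-77671=2092863
9. interest=⌊2092863·195/10000⌋=40810; principal=119996-40810=79186; balance=2092863-79186=2013677
10. interest=⌊2013677·195/10000⌋=39266; principal=119996-39266=80730; balance=2013677-80730=1932947
11. interest=⌊1932947·195/10000⌋=37692; principal=119996-37692=82304; balance=1932947-82304=1850643
12. interest=⌊1850643·195/10000⌋=36087; principal=119996-36087=83909; balance=1850643-83909=1766734
13. interest=⌊1766734·195/10000⌋=34451; principal=119996-34451=85545; balance=1766734-85545=1681189
14. interest=⌊1681189·195/10000⌋=32783; principal=119996-32783=87213; balance=1681189-87213=1593976
15. interest=⌊1593976·195/10000⌋=31082; principal=119996-31082=88914; balance=1593976-88914=1505062
16. interest=⌊1505062·195/10000⌋=29348; principal=119996-29348=90648; balance=1505062-90648=1414414
17. interest=⌊1414414·195/10000⌋=27581; principal=119996-27581=92415; balance=1414414-92415=1321999
18. interest=⌊1321999·195/10000⌋=25778; principal=119996-25778=94218; balance=1321999-94218=1227781
19. interest=⌊1227781·195/10000⌋=23941; principal=119996-23941=96055; balance=1227781-96055=1131726
20. interest=⌊1131726·195/10000⌋=22068; principal=119996-22068=97928; balance=1131726-97928=1033798
21. interest=⌊1033798·195/10000⌋=20159; principal=119996-20159=99837; balance=1033798-99837=933961
22. interest=⌊933961·195/10000⌋=18212; principal=119996-18212=101784; balance=933961-101784=832177
23. interest=⌊832177·195/10000⌋=16227; principal=119996-16227=103769; balance=832177-103769=728408
24. interest=⌊728408·195/10000⌋=14203; principal=119996-14203=105793; balance=728408-105793=622615
25. interest=⌊622615·195/10000⌋=12140; principal=119996-12140=107856; balance=622615-107856=514759
26. interest=⌊514759·195/10000⌋=10037; principal=119996-10037=109959; balance=514759-109959=404800
27. interest=⌊404800·195/10000⌋=7893; principal=119996-7893=112103; balance=404800-112103=292697
28. interest=⌊292697·195/10000⌋=5707; principal=119996-5707=114289; balance=292697-114289=178408
29. interest=⌊178408·195/10000⌋=3478; principal=119996-3478=116518; balance=178408-116518=61890
30. interest=⌊61890·195/10000⌋=1206; principal=min(119996-1206,61890)=61890; balance=61890-61890=0

1 52146 67850 2606338
2 50823 69173 2537165
3 49474 70522 2466643
4 48099 71897 2394746
5 46697 73299 2321447
6 45268 74728 2246719
7 43811 76185 2170534
8 42325 77671 2092863
9 40810 79186 2013677
10 39266 80730 1932947
11 37692 82304 1850643
12 36087 83909 1766734
13 34451 85545 1681189
14 32783 87213 1593976
15 31082 88914 1505062
16 29348 90648 1414414
17 27581 92415 1321999
18 25778 94218 1227781
19 23941 96055 1131726
20 22068 97928 1033798
21 20159 99837 933961
22 18212 101784 832177
23 16227 103769 728408
24 14203 105793 622615
25 12140 107856 514759
26 10037 109959 404800
27 7893 112103 292697
28 5707 114289 178408
29 3478 116518 61890
30 1206 61890 0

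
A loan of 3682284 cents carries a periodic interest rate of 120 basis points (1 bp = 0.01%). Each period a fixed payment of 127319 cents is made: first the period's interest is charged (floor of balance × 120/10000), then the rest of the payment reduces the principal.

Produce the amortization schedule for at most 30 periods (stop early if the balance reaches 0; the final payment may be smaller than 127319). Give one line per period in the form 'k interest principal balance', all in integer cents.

1 44187 83132 3599152
2 43189 84130 3515022
3 42180 85139 3429883
4 41158 86161 3343722
5 40124 87195 3256527
6 39078 88241 3168286
7 38019 89300 3078986
8 36947 90372 2988614
9 35863 91456 2897158
10 34765 92554 2804604
11 33655 93664 2710940
12 32531 94788 2616152
13 31393 95926 2520226
14 30242 97077 2423149
15 29077 98242 2324907
16 27898 99421 2225486
17 26705 100614 2124872
18 25498 101821 2023051
19 24276 103043 1920008
20 23040 104279 1815729
21 21788 105531 1710198
22 20522 106797 1603401
23 19240 108079 1495322
24 17943 109376 1385946
25 16631 110688 1275258
26 15303 112016 1163242
27 13958 113361 1049881
28 12598 114721 935160
29 11221 116098 819062
30 9828 117491 701571

1. interest=⌊3682284·120/10000⌋=44187; principal=127319-44187=83132; balance=3682284-83132=3599152
2. interest=⌊3599152·120/10000⌋=43189; principal=127319-43189=84130; balance=3599152-84130=3515022
3. interest=⌊3515022·120/10000⌋=42180; principal=127319-42180=85139; balance=3515022-85139=3429883
4. interest=⌊3429883·120/10000⌋=41158; principal=127319-41158=86161; balance=3429883-86161=3343722
5. interest=⌊3343722·120/10000⌋=40124; principal=127319-40124=87195; balance=3343722-87195=3256527
6. interest=⌊3256527·120/10000⌋=39078; principal=127319-39078=88241; balance=3256527-88241=3168286
7. interest=⌊3168286·120/10000⌋=38019; principal=127319-38019=89300; balance=3168286-89300=3078986
8. interest=⌊3078986·120/10000⌋=36947; principal=127319-36947=90372; balance=3078986-90372=2988614
9. interest=⌊2988614·120/10000⌋=35863; principal=127319-35863=91456; balance=2988614-91456=2897158
10. interest=⌊2897158·120/10000⌋=34765; principal=127319-34765=92554; balance=2897158-92554=2804604
11. interest=⌊2804604·120/10000⌋=33655; principal=127319-33655=93664; balance=2804604-93664=2710940
12. interest=⌊2710940·120/10000⌋=32531; principal=127319-32531=94788; balance=2710940-94788=2616152
13. interest=⌊2616152·120/10000⌋=31393; principal=127319-31393=95926; balance=2616152-95926=2520226
14. interest=⌊2520226·120/10000⌋=30242; principal=127319-30242=97077; balance=2520226-97077=2423149
15. interest=⌊2423149·120/10000⌋=29077; principal=127319-29077=98242; balance=2423149-98242=2324907
16. interest=⌊2324907·120/10000⌋=27898; principal=127319-27898=99421; balance=2324907-99421=2225486
17. interest=⌊2225486·120/10000⌋=26705; principal=127319-26705=100614; balance=2225486-100614=2124872
18. interest=⌊2124872·120/10000⌋=25498; principal=127319-25498=101821; balance=2124872-101821=2023051
19. interest=⌊2023051·120/10000⌋=24276; principal=127319-24276=103043; balance=2023051-103043=1920008
20. interest=⌊1920008·120/10000⌋=23040; principal=127319-23040=104279; balance=1920008-104279=1815729
21. interest=⌊1815729·120/10000⌋=21788; principal=127319-21788=105531; balance=1815729-105531=1710198
22. interest=⌊1710198·120/10000⌋=20522; principal=127319-20522=106797; balance=1710198-106797=1603401
23. interest=⌊1603401·120/10000⌋=19240; principal=127319-19240=108079; balance=1603401-108079=1495322
24. interest=⌊1495322·120/10000⌋=17943; principal=127319-17943=109376; balance=1495322-109376=1385946
25. interest=⌊1385946·120/10000⌋=16631; principal=127319-16631=110688; balance=1385946-110688=1275258
26. interest=⌊1275258·120/10000⌋=15303; principal=127319-15303=112016; balance=1275258-112016=1163242
27. interest=⌊1163242·120/10000⌋=13958; principal=127319-13958=113361; balance=1163242-113361=1049881
28. interest=⌊1049881·120/10000⌋=12598; principal=127319-12598=114721; balance=1049881-114721=935160
29. interest=⌊935160·120/10000⌋=11221; principal=127319-11221=116098; balance=935160-116098=819062
30. interest=⌊819062·120/10000⌋=9828; principal=127319-9828=117491; balance=819062-117491=701571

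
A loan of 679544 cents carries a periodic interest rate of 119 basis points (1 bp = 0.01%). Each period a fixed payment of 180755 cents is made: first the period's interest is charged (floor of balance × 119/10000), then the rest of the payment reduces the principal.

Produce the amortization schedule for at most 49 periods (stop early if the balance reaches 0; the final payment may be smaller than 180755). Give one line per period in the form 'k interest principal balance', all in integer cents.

1 8086 172669 506875
2 6031 174724 332151
3 3952 176803 155348
4 1848 155348 0

1. interest=⌊679544·119/10000⌋=8086; principal=180755-8086=172669; balance=679544-172669=506875
2. interest=⌊506875·119/10000⌋=6031; principal=180755-6031=174724; balance=506875-174724=332151
3. interest=⌊332151·119/10000⌋=3952; principal=180755-3952=176803; balance=332151-176803=155348
4. interest=⌊155348·119/10000⌋=1848; principal=min(180755-1848,155348)=155348; balance=155348-155348=0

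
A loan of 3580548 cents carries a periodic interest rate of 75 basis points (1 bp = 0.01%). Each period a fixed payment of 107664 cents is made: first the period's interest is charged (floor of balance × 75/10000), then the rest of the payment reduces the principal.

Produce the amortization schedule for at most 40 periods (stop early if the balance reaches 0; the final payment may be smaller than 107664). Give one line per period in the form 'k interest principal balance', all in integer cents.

1. interest=⌊3580548·75/10000⌋=26854; principal=107664-26854=80810; balance=3580548-80810=3499738
2. interest=⌊3499738·75/10000⌋=26248; principal=107664-26248=81416; balance=3499738-81416=3418322
3. interest=⌊3418322·75/10000⌋=25637; principal=107664-25637=82027; balance=3418322-82027=3336295
4. interest=⌊3336295·75/10000⌋=25022; principal=107664-25022=82642; balance=3336295-82642=3253653
5. interest=⌊3253653·75/10000⌋=24402; principal=107664-24402=83262; balance=3253653-83262=3170391
6. interest=⌊3170391·75/10000⌋=23777; principal=107664-23777=83887; balance=3170391-83887=3086504
7. interest=⌊3086504·75/10000⌋=23148; principal=107664-23148=84516; balance=3086504-84516=3001988
8. interest=⌊3001988·75/10000⌋=22514; principal=107664-22514=85150; balance=3001988-85150=2916838
9. interest=⌊2916838·75/10000⌋=21876; principal=107664-21876=85788; balance=2916838-85788=2831050
10. interest=⌊2831050·75/10000⌋=21232; principal=107664-21232=86432; balance=2831050-86432=2744618
11. interest=⌊2744618·75/10000⌋=20584; principal=107664-20584=87080; balance=2744618-87080=2657538
12. interest=⌊2657538·75/10000⌋=19931; principal=107664-19931=87733; balance=2657538-87733=2569805
13. interest=⌊2569805·75/10000⌋=19273; principal=107664-19273=88391; balance=2569805-88391=2481414
14. interest=⌊2481414·75/10000⌋=18610; principal=107664-18610=89054; balance=2481414-89054=2392360
15. interest=⌊2392360·75/10000⌋=17942; principal=107664-17942=89722; balance=2392360-89722=2302638
16. interest=⌊2302638·75/10000⌋=17269; principal=107664-17269=90395; balance=2302638-90395=2212243
17. interest=⌊2212243·75/10000⌋=16591; principal=107664-16591=91073; balance=2212243-91073=2121170
18. interest=⌊2121170·75/10000⌋=15908; principal=107664-15908=91756; balance=2121170-91756=2029414
19. interest=⌊2029414·75/10000⌋=15220; principal=107664-15220=92444; balance=2029414-92444=1936970
20. interest=⌊1936970·75/10000⌋=14527; principal=107664-14527=93137; balance=1936970-93137=1843833
21. interest=⌊1843833·75/10000⌋=13828; principal=107664-13828=93836; balance=1843833-93836=1749997
22. interest=⌊1749997·75/10000⌋=13124; principal=107664-13124=94540; balance=1749997-94540=1655457
23. interest=⌊1655457·75/10000⌋=12415; principal=107664-12415=95249; balance=1655457-95249=1560208
24. interest=⌊1560208·75/10000⌋=11701; principal=107664-11701=95963; balance=1560208-95963=1464245
25. interest=⌊1464245·75/10000⌋=10981; principal=107664-10981=96683; balance=1464245-96683=1367562
26. interest=⌊1367562·75/10000⌋=10256; principal=107664-10256=97408; balance=1367562-97408=1270154
27. interest=⌊1270154·75/10000⌋=9526; principal=107664-9526=98138; balance=1270154-98138=1172016
28. interest=⌊1172016·75/10000⌋=8790; principal=107664-8790=98874; balance=1172016-98874=1073142
29. interest=⌊1073142·75/10000⌋=8048; principal=107664-8048=99616; balance=1073142-99616=973526
30. interest=⌊973526·75/10000⌋=7301; principal=107664-7301=100363; balance=973526-100363=873163
31. interest=⌊873163·75/10000⌋=6548; principal=107664-6548=101116; balance=873163-101116=772047
32. interest=⌊772047·75/10000⌋=5790; principal=107664-5790=101874; balance=772047-101874=670173
33. interest=⌊670173·75/10000⌋=5026; principal=107664-5026=102638; balance=670173-102638=567535
34. interest=⌊567535·75/10000⌋=4256; principal=107664-4256=103408; balance=567535-103408=464127
35. interest=⌊464127·75/10000⌋=3480; principal=107664-3480=104184; balance=464127-104184=359943
36. interest=⌊359943·75/10000⌋=2699; principal=107664-2699=104965; balance=359943-104965=254978
37. interest=⌊254978·75/10000⌋=1912; principal=107664-1912=105752; balance=254978-105752=149226
38. interest=⌊149226·75/10000⌋=1119; principal=107664-1119=106545; balance=149226-106545=42681
39. interest=⌊42681·75/10000⌋=320; principal=min(107664-320,42681)=42681; balance=42681-42681=0

1 26854 80810 3499738
2 26248 81416 3418322
3 25637 82027 3336295
4 25022 82642 3253653
5 24402 83262 3170391
6 23777 83887 3086504
7 23148 84516 3001988
8 22514 85150 2916838
9 21876 85788 2831050
10 21232 86432 2744618
11 20584 87080 2657538
12 19931 87733 2569805
13 19273 88391 2481414
14 18610 89054 2392360
15 17942 89722 2302638
16 17269 90395 2212243
17 16591 91073 2121170
18 15908 91756 2029414
19 15220 92444 1936970
20 14527 93137 1843833
21 13828 93836 1749997
22 13124 94540 1655457
23 12415 95249 1560208
24 11701 95963 1464245
25 10981 96683 1367562
26 10256 97408 1270154
27 9526 98138 1172016
28 8790 98874 1073142
29 8048 99616 973526
30 7301 100363 873163
31 6548 101116 772047
32 5790 101874 670173
33 5026 102638 567535
34 4256 103408 464127
35 3480 104184 359943
36 2699 104965 254978
37 1912 105752 149226
38 1119 106545 42681
39 320 42681 0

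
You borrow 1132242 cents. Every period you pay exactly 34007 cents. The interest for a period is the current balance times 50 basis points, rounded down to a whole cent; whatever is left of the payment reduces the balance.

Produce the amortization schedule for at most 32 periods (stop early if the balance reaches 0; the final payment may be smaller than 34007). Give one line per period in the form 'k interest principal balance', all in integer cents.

1 5661 28346 1103896
2 5519 28488 1075408
3 5377 28630 1046778
4 5233 28774 1018004
5 5090 28917 989087
6 4945 29062 960025
7 4800 29207 930818
8 4654 29353 901465
9 4507 29500 871965
10 4359 29648 842317
11 4211 29796 812521
12 4062 29945 782576
13 3912 30095 752481
14 3762 30245 722236
15 3611 30396 691840
16 3459 30548 661292
17 3306 30701 630591
18 3152 30855 599736
19 2998 31009 568727
20 2843 31164 537563
21 2687 31320 506243
22 2531 31476 474767
23 2373 31634 443133
24 2215 31792 411341
25 2056 31951 379390
26 1896 32111 347279
27 1736 32271 315008
28 1575 32432 282576
29 1412 32595 249981
30 1249 32758 217223
31 1086 32921 184302
32 921 33086 151216

1. interest=⌊1132242·50/10000⌋=5661; principal=34007-5661=28346; balance=1132242-28346=1103896
2. interest=⌊1103896·50/10000⌋=5519; principal=34007-5519=28488; balance=1103896-28488=1075408
3. interest=⌊1075408·50/10000⌋=5377; principal=34007-5377=28630; balance=1075408-28630=1046778
4. interest=⌊1046778·50/10000⌋=5233; principal=34007-5233=28774; balance=1046778-28774=1018004
5. interest=⌊1018004·50/10000⌋=5090; principal=34007-5090=28917; balance=1018004-28917=989087
6. interest=⌊989087·50/10000⌋=4945; principal=34007-4945=29062; balance=989087-29062=960025
7. interest=⌊960025·50/10000⌋=4800; principal=34007-4800=29207; balance=960025-29207=930818
8. interest=⌊930818·50/10000⌋=4654; principal=34007-4654=29353; balance=930818-29353=901465
9. interest=⌊901465·50/10000⌋=4507; principal=34007-4507=29500; balance=901465-29500=871965
10. interest=⌊871965·50/10000⌋=4359; principal=34007-4359=29648; balance=871965-29648=842317
11. interest=⌊842317·50/10000⌋=4211; principal=34007-4211=29796; balance=842317-29796=812521
12. interest=⌊812521·50/10000⌋=4062; principal=34007-4062=29945; balance=812521-29945=782576
13. interest=⌊782576·50/10000⌋=3912; principal=34007-3912=30095; balance=782576-30095=752481
14. interest=⌊752481·50/10000⌋=3762; principal=34007-3762=30245; balance=752481-30245=722236
15. interest=⌊722236·50/10000⌋=3611; principal=34007-3611=30396; balance=722236-30396=691840
16. interest=⌊691840·50/10000⌋=3459; principal=34007-3459=30548; balance=691840-30548=661292
17. interest=⌊661292·50/10000⌋=3306; principal=34007-3306=30701; balance=661292-30701=630591
18. interest=⌊630591·50/10000⌋=3152; principal=34007-3152=30855; balance=630591-30855=599736
19. interest=⌊599736·50/10000⌋=2998; principal=34007-2998=31009; balance=599736-31009=568727
20. interest=⌊568727·50/10000⌋=2843; principal=34007-2843=31164; balance=568727-31164=537563
21. interest=⌊537563·50/10000⌋=2687; principal=34007-2687=31320; balance=537563-31320=506243
22. interest=⌊506243·50/10000⌋=2531; principal=34007-2531=31476; balance=506243-31476=474767
23. interest=⌊474767·50/10000⌋=2373; principal=34007-2373=31634; balance=474767-31634=443133
24. interest=⌊443133·50/10000⌋=2215; principal=34007-2215=31792; balance=443133-31792=411341
25. interest=⌊411341·50/10000⌋=2056; principal=34007-2056=31951; balance=411341-31951=379390
26. interest=⌊379390·50/10000⌋=1896; principal=34007-1896=32111; balance=379390-32111=347279
27. interest=⌊347279·50/10000⌋=1736; principal=34007-1736=32271; balance=347279-32271=315008
28. interest=⌊315008·50/10000⌋=1575; principal=34007-1575=32432; balance=315008-32432=282576
29. interest=⌊282576·50/10000⌋=1412; principal=34007-1412=32595; balance=282576-32595=249981
30. interest=⌊249981·50/10000⌋=1249; principal=34007-1249=32758; balance=249981-32758=217223
31. interest=⌊217223·50/10000⌋=1086; principal=34007-1086=32921; balance=217223-32921=184302
32. interest=⌊184302·50/10000⌋=921; principal=34007-921=33086; balance=184302-33086=151216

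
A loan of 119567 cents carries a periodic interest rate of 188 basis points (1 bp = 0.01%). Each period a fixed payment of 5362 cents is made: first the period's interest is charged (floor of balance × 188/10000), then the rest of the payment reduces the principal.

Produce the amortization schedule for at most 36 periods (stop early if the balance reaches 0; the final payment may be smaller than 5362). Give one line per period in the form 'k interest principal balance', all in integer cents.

1 2247 3115 116452
2 2189 3173 113279
3 2129 3233 110046
4 2068 3294 106752
5 2006 3356 103396
6 1943 3419 99977
7 1879 3483 96494
8 1814 3548 92946
9 1747 3615 89331
10 1679 3683 85648
11 1610 3752 81896
12 1539 3823 78073
13 1467 3895 74178
14 1394 3968 70210
15 1319 4043 66167
16 1243 4119 62048
17 1166 4196 57852
18 1087 4275 53577
19 1007 4355 49222
20 925 4437 44785
21 841 4521 40264
22 756 4606 35658
23 670 4692 30966
24 582 4780 26186
25 492 4870 21316
26 400 4962 16354
27 307 5055 11299
28 212 5150 6149
29 115 5247 902
30 16 902 0

1. interest=⌊119567·188/10000⌋=2247; principal=5362-2247=3115; balance=119567-3115=116452
2. interest=⌊116452·188/10000⌋=2189; principal=5362-2189=3173; balance=116452-3173=113279
3. interest=⌊113279·188/10000⌋=2129; principal=5362-2129=3233; balance=113279-3233=110046
4. interest=⌊110046·188/10000⌋=2068; principal=5362-2068=3294; balance=110046-3294=106752
5. interest=⌊106752·188/10000⌋=2006; principal=5362-2006=3356; balance=106752-3356=103396
6. interest=⌊103396·188/10000⌋=1943; principal=5362-1943=3419; balance=103396-3419=99977
7. interest=⌊99977·188/10000⌋=1879; principal=5362-1879=3483; balance=99977-3483=96494
8. interest=⌊96494·188/10000⌋=1814; principal=5362-1814=3548; balance=96494-3548=92946
9. interest=⌊92946·188/10000⌋=1747; principal=5362-1747=3615; balance=92946-3615=89331
10. interest=⌊89331·188/10000⌋=1679; principal=5362-1679=3683; balance=89331-3683=85648
11. interest=⌊85648·188/10000⌋=1610; principal=5362-1610=3752; balance=85648-3752=81896
12. interest=⌊81896·188/10000⌋=1539; principal=5362-1539=3823; balance=81896-3823=78073
13. interest=⌊78073·188/10000⌋=1467; principal=5362-1467=3895; balance=78073-3895=74178
14. interest=⌊74178·188/10000⌋=1394; principal=5362-1394=3968; balance=74178-3968=70210
15. interest=⌊70210·188/10000⌋=1319; principal=5362-1319=4043; balance=70210-4043=66167
16. interest=⌊66167·188/10000⌋=1243; principal=5362-1243=4119; balance=66167-4119=62048
17. interest=⌊62048·188/10000⌋=1166; principal=5362-1166=4196; balance=62048-4196=57852
18. interest=⌊57852·188/10000⌋=1087; principal=5362-1087=4275; balance=57852-4275=53577
19. interest=⌊53577·188/10000⌋=1007; principal=5362-1007=4355; balance=53577-4355=49222
20. interest=⌊49222·188/10000⌋=925; principal=5362-925=4437; balance=49222-4437=44785
21. interest=⌊44785·188/10000⌋=841; principal=5362-841=4521; balance=44785-4521=40264
22. interest=⌊40264·188/10000⌋=756; principal=5362-756=4606; balance=40264-4606=35658
23. interest=⌊35658·188/10000⌋=670; principal=5362-670=4692; balance=35658-4692=30966
24. interest=⌊30966·188/10000⌋=582; principal=5362-582=4780; balance=30966-4780=26186
25. interest=⌊26186·188/10000⌋=492; principal=5362-492=4870; balance=26186-4870=21316
26. interest=⌊21316·188/10000⌋=400; principal=5362-400=4962; balance=21316-4962=16354
27. interest=⌊16354·188/10000⌋=307; principal=5362-307=5055; balance=16354-5055=11299
28. interest=⌊11299·188/10000⌋=212; principal=5362-212=5150; balance=11299-5150=6149
29. interest=⌊6149·188/10000⌋=115; principal=5362-115=5247; balance=6149-5247=902
30. interest=⌊902·188/10000⌋=16; principal=min(5362-16,902)=902; balance=902-902=0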